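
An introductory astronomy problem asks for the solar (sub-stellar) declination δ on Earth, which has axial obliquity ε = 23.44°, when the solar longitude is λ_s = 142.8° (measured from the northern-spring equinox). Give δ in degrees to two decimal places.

δ = +13.92°

sin δ = sin ε · sin λ_s = sin 23.44° × sin 142.8° = 0.240503.
δ = arcsin(0.240503) = +13.92°.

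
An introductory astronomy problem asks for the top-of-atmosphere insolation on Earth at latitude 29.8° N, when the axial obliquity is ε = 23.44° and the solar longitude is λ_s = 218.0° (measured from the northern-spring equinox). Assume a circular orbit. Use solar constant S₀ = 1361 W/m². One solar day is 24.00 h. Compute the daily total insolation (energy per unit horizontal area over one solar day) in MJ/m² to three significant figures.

24.7 MJ/m²

Solar declination: sin δ = sin ε · sin λ_s = sin 23.44° × sin 218.0° = -0.24490, so δ = -14.176°.
cos H₀ = −tan(+29.8°) tan(-14.176°) = 0.1447, H₀ = 1.4256 rad.
Bracket: H₀ sin φ sin δ + cos φ cos δ sin H₀ = 1.4256×0.49697×-0.24490 + 0.86777×0.96955×0.98948 = -0.173507 + 0.832495 = 0.658988.
Q̄ = (S₀/π) × [bracket] = (1361/π) × 0.658988 = 285.49 W/m².
Daily total = Q̄ × 24.00 h × 3600 s/h = 285.49 × 24.00 × 3600 / 10⁶ = 24.67 MJ/m².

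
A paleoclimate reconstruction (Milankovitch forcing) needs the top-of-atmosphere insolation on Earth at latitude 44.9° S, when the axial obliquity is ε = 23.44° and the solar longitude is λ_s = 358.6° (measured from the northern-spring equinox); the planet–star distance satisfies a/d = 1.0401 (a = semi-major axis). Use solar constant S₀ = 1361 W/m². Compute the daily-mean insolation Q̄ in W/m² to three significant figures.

Q̄ ≈ 337 W/m²

Solar declination: sin δ = sin ε · sin λ_s = sin 23.44° × sin 358.6° = -0.00972, so δ = -0.557°.
cos H₀ = −tan(-44.9°) tan(-0.557°) = -0.0097, H₀ = 1.5805 rad.
Bracket: H₀ sin φ sin δ + cos φ cos δ sin H₀ = 1.5805×-0.70587×-0.00972 + 0.70834×0.99995×0.99995 = 0.010844 + 0.708269 = 0.719113.
Inverse-square distance factor (a/d)² = 1.0401² = 1.081808.
Q̄ = (S₀/π) × 1.081808 × [bracket] = (1361/π) × 1.081808 × 0.719113 = 337.0 W/m².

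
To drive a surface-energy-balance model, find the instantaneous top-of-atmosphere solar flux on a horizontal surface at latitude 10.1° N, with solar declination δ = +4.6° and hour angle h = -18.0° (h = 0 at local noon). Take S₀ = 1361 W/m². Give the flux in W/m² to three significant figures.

1.29e+03 W/m²

cos θ_z = sin φ sin δ + cos φ cos δ cos h = 0.014064 + 0.933302 = 0.947366.
Flux = S₀ · cos θ_z = 1361 × 0.947366 = 1289 W/m².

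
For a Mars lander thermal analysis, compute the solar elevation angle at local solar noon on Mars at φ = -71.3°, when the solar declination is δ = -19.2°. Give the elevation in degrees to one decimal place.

37.9°

At local noon the hour angle is zero, so the zenith angle equals |φ − δ| = |-71.3° − (-19.200°)| = 52.100°.
Elevation = 90° − 52.100° = 37.9°.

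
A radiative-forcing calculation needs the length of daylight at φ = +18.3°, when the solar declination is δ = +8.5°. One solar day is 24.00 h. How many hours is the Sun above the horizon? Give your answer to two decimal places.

12.38 h

cos H₀ = −tan φ · tan δ = −tan(+18.3°) × tan(+8.500°) = -0.0494, so H₀ = 1.6202 rad = 92.83°.
Daylight = 2H₀/(2π) × 24.00 h = (1.6202/π) × 24.00 = 12.38 h.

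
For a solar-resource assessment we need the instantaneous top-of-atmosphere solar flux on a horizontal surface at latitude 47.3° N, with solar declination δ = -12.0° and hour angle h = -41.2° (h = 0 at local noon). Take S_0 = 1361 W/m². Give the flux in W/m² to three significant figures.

471 W/m²

cos θ_z = sin ϕ sin δ + cos ϕ cos δ cos h = -0.152797 + 0.499107 = 0.346310.
Flux = S_0 · cos θ_z = 1361 × 0.346310 = 471.3 W/m².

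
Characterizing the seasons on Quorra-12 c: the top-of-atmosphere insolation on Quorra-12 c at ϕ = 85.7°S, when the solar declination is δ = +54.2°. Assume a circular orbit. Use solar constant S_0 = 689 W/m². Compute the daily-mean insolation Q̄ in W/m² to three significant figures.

Q̄ ≈ 0.00 W/m²

cos h₀ = −tan(-85.7°) tan(+54.200°) = 18.4403 ≥ 1 ⇒ polar night, h₀ = 0 and Q̄ = 0.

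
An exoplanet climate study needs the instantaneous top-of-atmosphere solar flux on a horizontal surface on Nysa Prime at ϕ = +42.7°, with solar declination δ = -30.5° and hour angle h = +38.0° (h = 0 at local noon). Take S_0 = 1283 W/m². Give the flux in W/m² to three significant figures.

199 W/m²

cos θ_z = sin ϕ sin δ + cos ϕ cos δ cos h = -0.344192 + 0.498987 = 0.154795.
Flux = S_0 · cos θ_z = 1283 × 0.154795 = 198.6 W/m².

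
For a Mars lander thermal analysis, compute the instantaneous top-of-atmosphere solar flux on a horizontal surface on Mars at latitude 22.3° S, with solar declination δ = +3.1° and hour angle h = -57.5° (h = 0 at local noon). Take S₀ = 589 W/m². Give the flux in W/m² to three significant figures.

cos θ_z = sin φ sin δ + cos φ cos δ cos h = -0.020521 + 0.496387 = 0.475866.
Flux = S₀ · cos θ_z = 589 × 0.475866 = 280.3 W/m².

280 W/m²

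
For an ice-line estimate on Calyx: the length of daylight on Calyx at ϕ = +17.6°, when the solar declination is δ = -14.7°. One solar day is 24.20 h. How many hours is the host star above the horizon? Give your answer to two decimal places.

cos h₀ = −tan ϕ · tan δ = −tan(+17.6°) × tan(-14.700°) = 0.0832, so h₀ = 1.4875 rad = 85.23°.
Daylight = 2h₀/(2π) × 24.20 h = (1.4875/π) × 24.20 = 11.46 h.

11.46 h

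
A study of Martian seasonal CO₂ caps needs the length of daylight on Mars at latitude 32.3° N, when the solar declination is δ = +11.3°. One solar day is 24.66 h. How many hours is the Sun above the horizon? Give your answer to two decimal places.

13.32 h

cos h₀ = −tan ϕ · tan δ = −tan(+32.3°) × tan(+11.300°) = -0.1263, so h₀ = 1.6975 rad = 97.26°.
Daylight = 2h₀/(2π) × 24.66 h = (1.6975/π) × 24.66 = 13.32 h.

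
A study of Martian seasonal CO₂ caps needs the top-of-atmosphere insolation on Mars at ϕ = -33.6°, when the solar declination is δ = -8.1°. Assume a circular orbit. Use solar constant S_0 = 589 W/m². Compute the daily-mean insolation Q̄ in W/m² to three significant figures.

Q̄ ≈ 178 W/m²

cos h₀ = −tan(-33.6°) tan(-8.100°) = -0.0946, h₀ = 1.6655 rad.
Bracket: h₀ sin ϕ sin δ + cos ϕ cos δ sin h₀ = 1.6655×-0.55339×-0.14090 + 0.83292×0.99002×0.99552 = 0.129863 + 0.820913 = 0.950776.
Q̄ = (S_0/π) × [bracket] = (589/π) × 0.950776 = 178.3 W/m².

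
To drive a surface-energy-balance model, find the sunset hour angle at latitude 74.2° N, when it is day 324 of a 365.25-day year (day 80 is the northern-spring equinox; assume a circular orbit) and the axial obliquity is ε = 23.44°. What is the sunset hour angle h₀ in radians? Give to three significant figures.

h₀ = 0.00 rad

Solar longitude: L_s = 360° × (324 − 80)/365.25 = 240.493°.
sin δ = sin 23.44° × sin 240.493° = -0.34619, so δ = -20.255°.
cos h₀ = −tan ϕ · tan δ = 1.3041 ≥ 1, so the Sun never rises (polar night) and h₀ = 0.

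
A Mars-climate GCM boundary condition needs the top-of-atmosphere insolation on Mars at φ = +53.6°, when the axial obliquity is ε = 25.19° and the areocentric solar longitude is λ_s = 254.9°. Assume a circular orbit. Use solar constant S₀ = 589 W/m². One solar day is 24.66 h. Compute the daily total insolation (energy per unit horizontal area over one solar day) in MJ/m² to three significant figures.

sin δ = sin 25.19° × sin 254.9° = -0.41093, so δ = -24.263°.
cos H₀ = −tan(+53.6°) tan(-24.263°) = 0.6114, H₀ = 0.9130 rad.
Bracket: H₀ sin φ sin δ + cos φ cos δ sin H₀ = 0.9130×0.80489×-0.41093 + 0.59342×0.91167×0.79135 = -0.301978 + 0.428123 = 0.126145.
Q̄ = (S₀/π) × [bracket] = (589/π) × 0.126145 = 23.650 W/m².
Daily total = Q̄ × 24.66 h × 3600 s/h = 23.650 × 24.66 × 3600 / 10⁶ = 2.100 MJ/m².

2.10 MJ/m²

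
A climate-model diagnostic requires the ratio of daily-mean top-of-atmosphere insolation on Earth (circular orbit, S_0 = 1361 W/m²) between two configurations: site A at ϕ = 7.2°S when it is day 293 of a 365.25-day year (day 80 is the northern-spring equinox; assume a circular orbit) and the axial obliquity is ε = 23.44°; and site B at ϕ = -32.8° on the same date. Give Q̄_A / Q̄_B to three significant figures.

Q̄_A / Q̄_B ≈ 1.01

— Configuration A (ϕ=-7.2°):
Solar longitude: L_s = 360° × (293 − 80)/365.25 = 209.938°.
sin δ = sin 23.44° × sin 209.938° = -0.19852, so δ = -11.451°.
cos h₀ = −tan(-7.2°) tan(-11.451°) = -0.0256, h₀ = 1.5964 rad.
Bracket: h₀ sin ϕ sin δ + cos ϕ cos δ sin h₀ = 1.5964×-0.12533×-0.19852 + 0.99211×0.98010×0.99967 = 0.039719 + 0.972046 = 1.011765.
Q̄ = (S_0/π) × [bracket] = (1361/π) × 1.011765 = 438.32 W/m².
— Configuration B (ϕ=-32.8°):
cos h₀ = −tan(-32.8°) tan(-11.451°) = -0.1305, h₀ = 1.7017 rad.
Bracket: h₀ sin ϕ sin δ + cos ϕ cos δ sin h₀ = 1.7017×-0.54171×-0.19852 + 0.84057×0.98010×0.99144 = 0.183001 + 0.816791 = 0.999792.
Q̄ = (S_0/π) × [bracket] = (1361/π) × 0.999792 = 433.13 W/m².
Ratio Q̄_A / Q̄_B = 438.32 / 433.13 = 1.012.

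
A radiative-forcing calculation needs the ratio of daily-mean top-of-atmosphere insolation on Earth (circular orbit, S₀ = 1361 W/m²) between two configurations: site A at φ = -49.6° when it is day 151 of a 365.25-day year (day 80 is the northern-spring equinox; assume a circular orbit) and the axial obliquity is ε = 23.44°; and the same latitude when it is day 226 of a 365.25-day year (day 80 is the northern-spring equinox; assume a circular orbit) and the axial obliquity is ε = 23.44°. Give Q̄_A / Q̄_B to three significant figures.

— Configuration A (φ=-49.6°):
Solar longitude: λ_s = 360° × (151 − 80)/365.25 = 69.979°.
sin δ = sin 23.44° × sin 69.979° = 0.37375, so δ = +21.947°.
cos H₀ = −tan(-49.6°) tan(+21.947°) = 0.4735, H₀ = 1.0776 rad.
Bracket: H₀ sin φ sin δ + cos φ cos δ sin H₀ = 1.0776×-0.76154×0.37375 + 0.64812×0.92753×0.88081 = -0.306713 + 0.529500 = 0.222787.
Q̄ = (S₀/π) × [bracket] = (1361/π) × 0.222787 = 96.516 W/m².
— Configuration B (φ=-49.6°):
Solar longitude: λ_s = 360° × (226 − 80)/365.25 = 143.901°.
sin δ = sin 23.44° × sin 143.901° = 0.23437, so δ = +13.554°.
cos H₀ = −tan(-49.6°) tan(+13.554°) = 0.2833, H₀ = 1.2836 rad.
Bracket: H₀ sin φ sin δ + cos φ cos δ sin H₀ = 1.2836×-0.76154×0.23437 + 0.64812×0.97215×0.95904 = -0.229100 + 0.604262 = 0.375162.
Q̄ = (S₀/π) × [bracket] = (1361/π) × 0.375162 = 162.53 W/m².
Ratio Q̄_A / Q̄_B = 96.516 / 162.53 = 0.5938.

Q̄_A / Q̄_B ≈ 0.594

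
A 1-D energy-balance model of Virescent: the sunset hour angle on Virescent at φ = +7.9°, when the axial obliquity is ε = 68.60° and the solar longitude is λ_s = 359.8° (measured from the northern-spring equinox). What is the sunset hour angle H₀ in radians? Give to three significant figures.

Solar declination: sin δ = sin ε · sin λ_s = sin 68.60° × sin 359.8° = -0.00325, so δ = -0.186°.
cos H₀ = −tan φ · tan δ = −tan(+7.9°) × tan(-0.186°) = 0.0005, so H₀ = 1.5703 rad = 89.97°.

H₀ = 1.57 rad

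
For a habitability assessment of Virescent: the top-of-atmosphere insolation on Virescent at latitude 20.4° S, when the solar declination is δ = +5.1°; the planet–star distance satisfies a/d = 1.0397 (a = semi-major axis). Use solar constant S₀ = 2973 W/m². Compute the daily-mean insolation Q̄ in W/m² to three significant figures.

Q̄ ≈ 906 W/m²

cos H₀ = −tan(-20.4°) tan(+5.100°) = 0.0332, H₀ = 1.5376 rad.
Bracket: H₀ sin φ sin δ + cos φ cos δ sin H₀ = 1.5376×-0.34857×0.08889 + 0.93728×0.99604×0.99945 = -0.047642 + 0.933055 = 0.885413.
Inverse-square distance factor (a/d)² = 1.0397² = 1.080976.
Q̄ = (S₀/π) × 1.080976 × [bracket] = (2973/π) × 1.080976 × 0.885413 = 905.7 W/m².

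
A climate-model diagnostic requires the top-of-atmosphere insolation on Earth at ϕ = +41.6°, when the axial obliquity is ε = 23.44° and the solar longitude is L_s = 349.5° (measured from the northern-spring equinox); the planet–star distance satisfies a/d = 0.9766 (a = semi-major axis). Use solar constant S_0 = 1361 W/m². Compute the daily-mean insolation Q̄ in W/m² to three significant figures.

Q̄ ≈ 278 W/m²

Solar declination: sin δ = sin ε · sin L_s = sin 23.44° × sin 349.5° = -0.07249, so δ = -4.157°.
cos h₀ = −tan(+41.6°) tan(-4.157°) = 0.0645, h₀ = 1.5062 rad.
Bracket: h₀ sin ϕ sin δ + cos ϕ cos δ sin h₀ = 1.5062×0.66393×-0.07249 + 0.74780×0.99737×0.99792 = -0.072491 + 0.744282 = 0.671791.
Inverse-square distance factor (a/d)² = 0.9766² = 0.953748.
Q̄ = (S_0/π) × 0.953748 × [bracket] = (1361/π) × 0.953748 × 0.671791 = 277.6 W/m².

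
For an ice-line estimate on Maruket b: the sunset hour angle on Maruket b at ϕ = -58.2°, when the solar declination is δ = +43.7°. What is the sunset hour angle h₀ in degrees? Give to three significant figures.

cos h₀ = −tan ϕ · tan δ = 1.5413 ≥ 1, so the host star never rises (polar night) and h₀ = 0.

h₀ = 0.00°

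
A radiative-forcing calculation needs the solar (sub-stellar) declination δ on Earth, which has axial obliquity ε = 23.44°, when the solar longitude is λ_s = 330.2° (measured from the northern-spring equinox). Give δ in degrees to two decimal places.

δ = -11.40°

sin δ = sin ε · sin λ_s = sin 23.44° × sin 330.2° = -0.197691.
δ = arcsin(-0.197691) = -11.40°.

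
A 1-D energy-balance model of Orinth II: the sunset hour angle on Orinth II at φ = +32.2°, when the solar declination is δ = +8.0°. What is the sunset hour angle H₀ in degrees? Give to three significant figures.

cos H₀ = −tan φ · tan δ = −tan(+32.2°) × tan(+8.000°) = -0.0885, so H₀ = 1.6594 rad = 95.08°.

H₀ = 95.1°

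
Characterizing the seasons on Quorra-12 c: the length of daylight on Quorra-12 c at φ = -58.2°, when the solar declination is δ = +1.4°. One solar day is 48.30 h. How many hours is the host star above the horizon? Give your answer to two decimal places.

cos H₀ = −tan φ · tan δ = −tan(-58.2°) × tan(+1.400°) = 0.0394, so H₀ = 1.5314 rad = 87.74°.
Daylight = 2H₀/(2π) × 48.30 h = (1.5314/π) × 48.30 = 23.54 h.

23.54 h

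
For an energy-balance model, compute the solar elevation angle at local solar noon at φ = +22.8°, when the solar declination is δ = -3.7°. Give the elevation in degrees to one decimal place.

At local noon the hour angle is zero, so the zenith angle equals |φ − δ| = |+22.8° − (-3.700°)| = 26.500°.
Elevation = 90° − 26.500° = 63.5°.

63.5°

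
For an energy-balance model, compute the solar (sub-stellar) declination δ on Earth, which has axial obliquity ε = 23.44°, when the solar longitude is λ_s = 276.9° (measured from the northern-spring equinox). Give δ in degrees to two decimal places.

sin δ = sin ε · sin λ_s = sin 23.44° × sin 276.9° = -0.394907.
δ = arcsin(-0.394907) = -23.26°.

δ = -23.26°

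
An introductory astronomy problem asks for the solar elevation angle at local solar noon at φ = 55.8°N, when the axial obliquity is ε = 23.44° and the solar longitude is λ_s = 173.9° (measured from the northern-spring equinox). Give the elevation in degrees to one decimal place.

Solar declination: sin δ = sin ε · sin λ_s = sin 23.44° × sin 173.9° = 0.04227, so δ = +2.423°.
At local noon the hour angle is zero, so the zenith angle equals |φ − δ| = |+55.8° − (+2.423°)| = 53.377°.
Elevation = 90° − 53.377° = 36.6°.

36.6°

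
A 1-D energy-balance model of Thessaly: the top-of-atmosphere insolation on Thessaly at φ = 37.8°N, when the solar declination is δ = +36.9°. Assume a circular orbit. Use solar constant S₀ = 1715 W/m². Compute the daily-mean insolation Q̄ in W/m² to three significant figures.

Q̄ ≈ 721 W/m²

cos H₀ = −tan(+37.8°) tan(+36.900°) = -0.5824, H₀ = 2.1925 rad.
Bracket: H₀ sin φ sin δ + cos φ cos δ sin H₀ = 2.1925×0.61291×0.60042 + 0.79016×0.79968×0.81290 = 0.806848 + 0.513651 = 1.320499.
Q̄ = (S₀/π) × [bracket] = (1715/π) × 1.320499 = 720.9 W/m².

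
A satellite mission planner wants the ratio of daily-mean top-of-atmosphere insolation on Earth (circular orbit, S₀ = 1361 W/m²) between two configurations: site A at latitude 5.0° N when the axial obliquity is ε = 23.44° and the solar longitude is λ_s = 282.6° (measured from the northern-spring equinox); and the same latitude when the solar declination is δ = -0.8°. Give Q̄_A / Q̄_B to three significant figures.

Q̄_A / Q̄_B ≈ 0.871

— Configuration A (φ=+5.0°):
Solar declination: sin δ = sin ε · sin λ_s = sin 23.44° × sin 282.6° = -0.38821, so δ = -22.843°.
cos H₀ = −tan(+5.0°) tan(-22.843°) = 0.0369, H₀ = 1.5339 rad.
Bracket: H₀ sin φ sin δ + cos φ cos δ sin H₀ = 1.5339×0.08716×-0.38821 + 0.99619×0.92157×0.99932 = -0.051902 + 0.917435 = 0.865533.
Q̄ = (S₀/π) × [bracket] = (1361/π) × 0.865533 = 374.97 W/m².
— Configuration B (φ=+5.0°):
cos H₀ = −tan(+5.0°) tan(-0.800°) = 0.0012, H₀ = 1.5696 rad.
Bracket: H₀ sin φ sin δ + cos φ cos δ sin H₀ = 1.5696×0.08716×-0.01396 + 0.99619×0.99990×1.00000 = -0.001910 + 0.996090 = 0.994180.
Q̄ = (S₀/π) × [bracket] = (1361/π) × 0.994180 = 430.70 W/m².
Ratio Q̄_A / Q̄_B = 374.97 / 430.70 = 0.8706.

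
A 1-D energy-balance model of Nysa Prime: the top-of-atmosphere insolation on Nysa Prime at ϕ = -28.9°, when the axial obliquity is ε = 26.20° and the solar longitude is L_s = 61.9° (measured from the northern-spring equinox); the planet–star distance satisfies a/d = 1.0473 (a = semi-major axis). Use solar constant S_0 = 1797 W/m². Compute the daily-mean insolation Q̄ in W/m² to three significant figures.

Q̄ ≈ 334 W/m²

Solar declination: sin δ = sin ε · sin L_s = sin 26.20° × sin 61.9° = 0.38946, so δ = +22.921°.
cos h₀ = −tan(-28.9°) tan(+22.921°) = 0.2334, h₀ = 1.3352 rad.
Bracket: h₀ sin ϕ sin δ + cos ϕ cos δ sin h₀ = 1.3352×-0.48328×0.38946 + 0.87546×0.92104×0.97237 = -0.251309 + 0.784055 = 0.532746.
Inverse-square distance factor (a/d)² = 1.0473² = 1.096837.
Q̄ = (S_0/π) × 1.096837 × [bracket] = (1797/π) × 1.096837 × 0.532746 = 334.2 W/m².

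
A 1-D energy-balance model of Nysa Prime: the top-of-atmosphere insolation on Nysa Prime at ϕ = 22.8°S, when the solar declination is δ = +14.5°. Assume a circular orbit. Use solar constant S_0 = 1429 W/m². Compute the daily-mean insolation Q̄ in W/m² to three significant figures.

Q̄ ≈ 339 W/m²

cos h₀ = −tan(-22.8°) tan(+14.500°) = 0.1087, h₀ = 1.4619 rad.
Bracket: h₀ sin ϕ sin δ + cos ϕ cos δ sin h₀ = 1.4619×-0.38752×0.25038 + 0.92186×0.96815×0.99407 = -0.141844 + 0.887206 = 0.745362.
Q̄ = (S_0/π) × [bracket] = (1429/π) × 0.745362 = 339.0 W/m².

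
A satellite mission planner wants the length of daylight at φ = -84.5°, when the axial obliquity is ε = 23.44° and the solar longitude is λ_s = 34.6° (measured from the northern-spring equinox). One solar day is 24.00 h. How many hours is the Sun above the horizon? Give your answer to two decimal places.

Solar declination: sin δ = sin ε · sin λ_s = sin 23.44° × sin 34.6° = 0.22588, so δ = +13.055°.
cos H₀ = −tan φ · tan δ = 2.4081 ≥ 1, so the Sun never rises (polar night) and H₀ = 0.
Daylight = 2H₀/(2π) × 24.00 h = (0.0000/π) × 24.00 = 0.00 h.

0.00 h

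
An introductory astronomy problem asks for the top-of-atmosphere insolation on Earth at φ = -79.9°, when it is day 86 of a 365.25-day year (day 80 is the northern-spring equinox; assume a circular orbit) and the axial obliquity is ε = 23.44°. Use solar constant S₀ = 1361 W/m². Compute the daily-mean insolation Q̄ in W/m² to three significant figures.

Q̄ ≈ 50.5 W/m²

Solar longitude: λ_s = 360° × (86 − 80)/365.25 = 5.914°.
sin δ = sin 23.44° × sin 5.914° = 0.04098, so δ = +2.349°.
cos H₀ = −tan(-79.9°) tan(+2.349°) = 0.2303, H₀ = 1.3384 rad.
Bracket: H₀ sin φ sin δ + cos φ cos δ sin H₀ = 1.3384×-0.98450×0.04098 + 0.17537×0.99916×0.97312 = -0.053997 + 0.170513 = 0.116516.
Q̄ = (S₀/π) × [bracket] = (1361/π) × 0.116516 = 50.48 W/m².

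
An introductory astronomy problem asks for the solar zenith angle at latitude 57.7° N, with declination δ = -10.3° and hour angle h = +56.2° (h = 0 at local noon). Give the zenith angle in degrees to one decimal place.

cos θ_z = sin φ sin δ + cos φ cos δ cos h = -0.151135 + 0.292468 = 0.141333.
θ_z = arccos(0.141333) = 81.9°.

θ_z = 81.9°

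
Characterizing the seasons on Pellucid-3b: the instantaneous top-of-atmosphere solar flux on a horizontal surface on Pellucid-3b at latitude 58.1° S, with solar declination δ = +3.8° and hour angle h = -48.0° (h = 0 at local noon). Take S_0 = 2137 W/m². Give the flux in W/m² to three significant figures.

634 W/m²

cos θ_z = sin ϕ sin δ + cos ϕ cos δ cos h = -0.056265 + 0.352817 = 0.296552.
Flux = S_0 · cos θ_z = 2137 × 0.296552 = 633.7 W/m².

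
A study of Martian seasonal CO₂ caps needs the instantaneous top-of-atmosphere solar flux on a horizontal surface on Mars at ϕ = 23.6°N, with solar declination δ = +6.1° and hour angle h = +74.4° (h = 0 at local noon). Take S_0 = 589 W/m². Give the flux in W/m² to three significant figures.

169 W/m²

cos θ_z = sin ϕ sin δ + cos ϕ cos δ cos h = 0.042543 + 0.245033 = 0.287576.
Flux = S_0 · cos θ_z = 589 × 0.287576 = 169.4 W/m².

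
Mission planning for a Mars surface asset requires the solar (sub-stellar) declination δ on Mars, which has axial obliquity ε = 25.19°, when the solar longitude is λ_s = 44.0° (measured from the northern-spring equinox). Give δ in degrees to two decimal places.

sin δ = sin ε · sin λ_s = sin 25.19° × sin 44.0° = 0.295661.
δ = arcsin(0.295661) = +17.20°.

δ = +17.20°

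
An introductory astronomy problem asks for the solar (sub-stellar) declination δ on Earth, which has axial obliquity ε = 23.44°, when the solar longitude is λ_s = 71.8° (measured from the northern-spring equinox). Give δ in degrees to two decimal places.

sin δ = sin ε · sin λ_s = sin 23.44° × sin 71.8° = 0.377888.
δ = arcsin(0.377888) = +22.20°.

δ = +22.20°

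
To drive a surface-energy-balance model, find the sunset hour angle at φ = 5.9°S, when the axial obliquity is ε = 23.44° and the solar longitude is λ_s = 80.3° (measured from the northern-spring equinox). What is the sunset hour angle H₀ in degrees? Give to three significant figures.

H₀ = 87.5°

Solar declination: sin δ = sin ε · sin λ_s = sin 23.44° × sin 80.3° = 0.39210, so δ = +23.085°.
cos H₀ = −tan φ · tan δ = −tan(-5.9°) × tan(+23.085°) = 0.0440, so H₀ = 1.5267 rad = 87.48°.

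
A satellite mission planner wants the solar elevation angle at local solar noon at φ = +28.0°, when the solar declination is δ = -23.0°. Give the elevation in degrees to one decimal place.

At local noon the hour angle is zero, so the zenith angle equals |φ − δ| = |+28.0° − (-23.000°)| = 51.000°.
Elevation = 90° − 51.000° = 39.0°.

39.0°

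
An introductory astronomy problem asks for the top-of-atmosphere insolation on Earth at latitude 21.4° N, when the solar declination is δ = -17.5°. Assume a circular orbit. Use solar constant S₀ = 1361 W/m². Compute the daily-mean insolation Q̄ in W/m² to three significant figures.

cos H₀ = −tan(+21.4°) tan(-17.500°) = 0.1236, H₀ = 1.4469 rad.
Bracket: H₀ sin φ sin δ + cos φ cos δ sin H₀ = 1.4469×0.36488×-0.30071 + 0.93106×0.95372×0.99234 = -0.158758 + 0.881169 = 0.722411.
Q̄ = (S₀/π) × [bracket] = (1361/π) × 0.722411 = 313.0 W/m².

Q̄ ≈ 313 W/m²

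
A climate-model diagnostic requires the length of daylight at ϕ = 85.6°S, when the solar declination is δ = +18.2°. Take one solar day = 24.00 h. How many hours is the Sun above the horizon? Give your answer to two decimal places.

0.00 h

cos h₀ = −tan ϕ · tan δ = 4.2729 ≥ 1, so the Sun never rises (polar night) and h₀ = 0.
Daylight = 2h₀/(2π) × 24.00 h = (0.0000/π) × 24.00 = 0.00 h.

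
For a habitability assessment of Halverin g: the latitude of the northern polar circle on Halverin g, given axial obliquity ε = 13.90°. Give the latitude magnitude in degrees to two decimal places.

The polar circle is the lowest latitude that experiences at least one full rotation of continuous daylight at the northern-summer solstice; it lies at |ϕ| = 90° − ε = 90° − 13.90° = 76.10°.

76.10°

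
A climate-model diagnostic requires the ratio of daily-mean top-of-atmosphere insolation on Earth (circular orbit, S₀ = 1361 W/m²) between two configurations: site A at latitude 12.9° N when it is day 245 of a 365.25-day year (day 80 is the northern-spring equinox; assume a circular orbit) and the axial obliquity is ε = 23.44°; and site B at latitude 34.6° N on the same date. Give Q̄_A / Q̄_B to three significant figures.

— Configuration A (φ=+12.9°):
Solar longitude: λ_s = 360° × (245 − 80)/365.25 = 162.628°.
sin δ = sin 23.44° × sin 162.628° = 0.11877, so δ = +6.821°.
cos H₀ = −tan(+12.9°) tan(+6.821°) = -0.0274, H₀ = 1.5982 rad.
Bracket: H₀ sin φ sin δ + cos φ cos δ sin H₀ = 1.5982×0.22325×0.11877 + 0.97476×0.99292×0.99962 = 0.042377 + 0.967491 = 1.009868.
Q̄ = (S₀/π) × [bracket] = (1361/π) × 1.009868 = 437.49 W/m².
— Configuration B (φ=+34.6°):
cos H₀ = −tan(+34.6°) tan(+6.821°) = -0.0825, H₀ = 1.6534 rad.
Bracket: H₀ sin φ sin δ + cos φ cos δ sin H₀ = 1.6534×0.56784×0.11877 + 0.82314×0.99292×0.99659 = 0.111509 + 0.814525 = 0.926034.
Q̄ = (S₀/π) × [bracket] = (1361/π) × 0.926034 = 401.18 W/m².
Ratio Q̄_A / Q̄_B = 437.49 / 401.18 = 1.091.

Q̄_A / Q̄_B ≈ 1.09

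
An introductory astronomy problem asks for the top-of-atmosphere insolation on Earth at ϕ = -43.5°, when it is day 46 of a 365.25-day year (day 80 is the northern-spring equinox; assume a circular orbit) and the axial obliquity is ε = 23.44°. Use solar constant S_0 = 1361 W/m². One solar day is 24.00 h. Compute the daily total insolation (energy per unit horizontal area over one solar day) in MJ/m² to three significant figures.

36.0 MJ/m²

Solar longitude: L_s = 360° × (46 − 80)/365.25 = -33.511°, i.e. -33.511° + 360° = 326.489°.
sin δ = sin 23.44° × sin 326.489° = -0.21962, so δ = -12.687°.
cos h₀ = −tan(-43.5°) tan(-12.687°) = -0.2136, h₀ = 1.7861 rad.
Bracket: h₀ sin ϕ sin δ + cos ϕ cos δ sin h₀ = 1.7861×-0.68835×-0.21962 + 0.72537×0.97559×0.97692 = 0.270014 + 0.691331 = 0.961345.
Q̄ = (S_0/π) × [bracket] = (1361/π) × 0.961345 = 416.47 W/m².
Daily total = Q̄ × 24.00 h × 3600 s/h = 416.47 × 24.00 × 3600 / 10⁶ = 35.98 MJ/m².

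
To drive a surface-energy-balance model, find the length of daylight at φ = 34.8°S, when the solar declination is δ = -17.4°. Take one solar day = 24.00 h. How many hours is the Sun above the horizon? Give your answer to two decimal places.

cos H₀ = −tan φ · tan δ = −tan(-34.8°) × tan(-17.400°) = -0.2178, so H₀ = 1.7904 rad = 102.58°.
Daylight = 2H₀/(2π) × 24.00 h = (1.7904/π) × 24.00 = 13.68 h.

13.68 h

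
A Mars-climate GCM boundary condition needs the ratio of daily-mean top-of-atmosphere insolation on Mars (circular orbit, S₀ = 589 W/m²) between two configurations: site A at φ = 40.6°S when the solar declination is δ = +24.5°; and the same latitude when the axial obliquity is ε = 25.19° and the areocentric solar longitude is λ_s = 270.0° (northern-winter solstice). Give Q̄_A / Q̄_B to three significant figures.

Q̄_A / Q̄_B ≈ 0.272

— Configuration A (φ=-40.6°):
cos H₀ = −tan(-40.6°) tan(+24.500°) = 0.3906, H₀ = 1.1695 rad.
Bracket: H₀ sin φ sin δ + cos φ cos δ sin H₀ = 1.1695×-0.65077×0.41469 + 0.75927×0.90996×0.92056 = -0.315610 + 0.636020 = 0.320410.
Q̄ = (S₀/π) × [bracket] = (589/π) × 0.320410 = 60.072 W/m².
— Configuration B (φ=-40.6°):
sin δ = sin 25.19° × sin 270.0° = -0.42562, so δ = -25.190°.
cos H₀ = −tan(-40.6°) tan(-25.190°) = -0.4031, H₀ = 1.9857 rad.
Bracket: H₀ sin φ sin δ + cos φ cos δ sin H₀ = 1.9857×-0.65077×-0.42562 + 0.75927×0.90490×0.91514 = 0.550001 + 0.628759 = 1.178760.
Q̄ = (S₀/π) × [bracket] = (589/π) × 1.178760 = 221.00 W/m².
Ratio Q̄_A / Q̄_B = 60.072 / 221.00 = 0.2718.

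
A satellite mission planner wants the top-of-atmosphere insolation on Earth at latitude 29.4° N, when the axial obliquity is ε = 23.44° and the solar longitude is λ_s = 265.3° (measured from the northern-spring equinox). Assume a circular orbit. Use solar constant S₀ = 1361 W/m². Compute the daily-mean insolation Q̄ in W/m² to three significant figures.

Q̄ ≈ 224 W/m²

Solar declination: sin δ = sin ε · sin λ_s = sin 23.44° × sin 265.3° = -0.39645, so δ = -23.356°.
cos H₀ = −tan(+29.4°) tan(-23.356°) = 0.2433, H₀ = 1.3250 rad.
Bracket: H₀ sin φ sin δ + cos φ cos δ sin H₀ = 1.3250×0.49090×-0.39645 + 0.87121×0.91806×0.96994 = -0.257868 + 0.775780 = 0.517912.
Q̄ = (S₀/π) × [bracket] = (1361/π) × 0.517912 = 224.4 W/m².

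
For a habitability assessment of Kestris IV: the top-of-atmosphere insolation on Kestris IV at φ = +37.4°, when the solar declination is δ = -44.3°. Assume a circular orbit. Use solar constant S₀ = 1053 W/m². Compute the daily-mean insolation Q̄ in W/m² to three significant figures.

cos H₀ = −tan(+37.4°) tan(-44.300°) = 0.7461, H₀ = 0.7286 rad.
Bracket: H₀ sin φ sin δ + cos φ cos δ sin H₀ = 0.7286×0.60738×-0.69842 + 0.79441×0.71569×0.66583 = -0.309077 + 0.378559 = 0.069482.
Q̄ = (S₀/π) × [bracket] = (1053/π) × 0.069482 = 23.29 W/m².

Q̄ ≈ 23.3 W/m²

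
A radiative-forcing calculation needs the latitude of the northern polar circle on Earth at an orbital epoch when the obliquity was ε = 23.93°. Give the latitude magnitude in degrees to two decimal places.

The polar circle is the lowest latitude that experiences at least one full rotation of continuous daylight at the northern-summer solstice; it lies at |ϕ| = 90° − ε = 90° − 23.93° = 66.07°.

66.07°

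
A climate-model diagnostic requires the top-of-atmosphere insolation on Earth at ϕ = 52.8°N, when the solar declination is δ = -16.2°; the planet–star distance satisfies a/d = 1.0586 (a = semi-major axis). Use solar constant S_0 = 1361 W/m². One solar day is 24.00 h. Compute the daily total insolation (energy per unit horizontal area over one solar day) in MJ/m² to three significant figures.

11.5 MJ/m²

cos h₀ = −tan(+52.8°) tan(-16.200°) = 0.3828, h₀ = 1.1780 rad.
Bracket: h₀ sin ϕ sin δ + cos ϕ cos δ sin h₀ = 1.1780×0.79653×-0.27899 + 0.60460×0.96029×0.92385 = -0.261780 + 0.536379 = 0.274599.
Inverse-square distance factor (a/d)² = 1.0586² = 1.120634.
Q̄ = (S_0/π) × 1.120634 × [bracket] = (1361/π) × 1.120634 × 0.274599 = 133.31 W/m².
Daily total = Q̄ × 24.00 h × 3600 s/h = 133.31 × 24.00 × 3600 / 10⁶ = 11.52 MJ/m².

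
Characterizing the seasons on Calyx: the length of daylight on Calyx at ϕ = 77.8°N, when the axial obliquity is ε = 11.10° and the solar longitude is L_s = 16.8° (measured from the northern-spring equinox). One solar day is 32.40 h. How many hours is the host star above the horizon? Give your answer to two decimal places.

18.89 h

Solar declination: sin δ = sin ε · sin L_s = sin 11.10° × sin 16.8° = 0.05564, so δ = +3.190°.
cos h₀ = −tan ϕ · tan δ = −tan(+77.8°) × tan(+3.190°) = -0.2578, so h₀ = 1.8315 rad = 104.94°.
Daylight = 2h₀/(2π) × 32.40 h = (1.8315/π) × 32.40 = 18.89 h.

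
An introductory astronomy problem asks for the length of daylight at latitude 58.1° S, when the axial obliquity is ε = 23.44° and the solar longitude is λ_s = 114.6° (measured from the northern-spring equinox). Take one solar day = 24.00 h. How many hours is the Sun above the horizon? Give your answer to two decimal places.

Solar declination: sin δ = sin ε · sin λ_s = sin 23.44° × sin 114.6° = 0.36168, so δ = +21.204°.
cos H₀ = −tan φ · tan δ = −tan(-58.1°) × tan(+21.204°) = 0.6233, so H₀ = 0.8979 rad = 51.45°.
Daylight = 2H₀/(2π) × 24.00 h = (0.8979/π) × 24.00 = 6.86 h.

6.86 h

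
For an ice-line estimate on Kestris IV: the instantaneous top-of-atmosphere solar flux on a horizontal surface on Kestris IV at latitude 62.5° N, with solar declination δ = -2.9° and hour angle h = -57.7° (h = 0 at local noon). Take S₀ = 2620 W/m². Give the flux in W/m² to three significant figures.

cos θ_z = sin φ sin δ + cos φ cos δ cos h = -0.044876 + 0.246420 = 0.201544.
Flux = S₀ · cos θ_z = 2620 × 0.201544 = 528.0 W/m².

528 W/m²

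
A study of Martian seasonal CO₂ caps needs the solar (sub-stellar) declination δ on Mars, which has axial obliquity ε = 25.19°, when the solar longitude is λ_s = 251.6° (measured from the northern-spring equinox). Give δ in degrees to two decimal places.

δ = -23.82°

sin δ = sin ε · sin λ_s = sin 25.19° × sin 251.6° = -0.403862.
δ = arcsin(-0.403862) = -23.82°.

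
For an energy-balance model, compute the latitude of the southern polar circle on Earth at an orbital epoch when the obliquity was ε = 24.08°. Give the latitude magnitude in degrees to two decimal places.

65.92°

The polar circle is the lowest latitude that experiences at least one full rotation of continuous darkness at the northern-summer solstice; it lies at |φ| = 90° − ε = 90° − 24.08° = 65.92°.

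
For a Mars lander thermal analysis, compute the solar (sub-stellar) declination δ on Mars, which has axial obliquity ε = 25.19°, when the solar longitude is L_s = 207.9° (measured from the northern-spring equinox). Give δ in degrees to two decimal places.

δ = -11.49°

sin δ = sin ε · sin L_s = sin 25.19° × sin 207.9° = -0.199161.
δ = arcsin(-0.199161) = -11.49°.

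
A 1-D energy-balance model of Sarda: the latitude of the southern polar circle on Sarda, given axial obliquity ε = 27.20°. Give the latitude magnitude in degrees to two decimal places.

62.80°

The polar circle is the lowest latitude that experiences at least one full rotation of continuous darkness at the northern-summer solstice; it lies at |φ| = 90° − ε = 90° − 27.20° = 62.80°.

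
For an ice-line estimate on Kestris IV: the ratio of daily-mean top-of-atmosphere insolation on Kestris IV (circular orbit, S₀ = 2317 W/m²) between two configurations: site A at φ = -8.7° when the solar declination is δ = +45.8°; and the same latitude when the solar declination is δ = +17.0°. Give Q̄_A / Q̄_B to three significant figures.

Q̄_A / Q̄_B ≈ 0.601

— Configuration A (φ=-8.7°):
cos H₀ = −tan(-8.7°) tan(+45.800°) = 0.1574, H₀ = 1.4128 rad.
Bracket: H₀ sin φ sin δ + cos φ cos δ sin H₀ = 1.4128×-0.15126×0.71691 + 0.98849×0.69717×0.98754 = -0.153204 + 0.680559 = 0.527355.
Q̄ = (S₀/π) × [bracket] = (2317/π) × 0.527355 = 388.94 W/m².
— Configuration B (φ=-8.7°):
cos H₀ = −tan(-8.7°) tan(+17.000°) = 0.0468, H₀ = 1.5240 rad.
Bracket: H₀ sin φ sin δ + cos φ cos δ sin H₀ = 1.5240×-0.15126×0.29237 + 0.98849×0.95630×0.99891 = -0.067397 + 0.944263 = 0.876866.
Q̄ = (S₀/π) × [bracket] = (2317/π) × 0.876866 = 646.71 W/m².
Ratio Q̄_A / Q̄_B = 388.94 / 646.71 = 0.6014.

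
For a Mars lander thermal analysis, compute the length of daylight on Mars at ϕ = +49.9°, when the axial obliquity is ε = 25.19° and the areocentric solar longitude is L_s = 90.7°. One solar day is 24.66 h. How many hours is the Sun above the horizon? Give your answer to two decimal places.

16.98 h

sin δ = sin 25.19° × sin 90.7° = 0.42559, so δ = +25.188°.
cos h₀ = −tan ϕ · tan δ = −tan(+49.9°) × tan(+25.188°) = -0.5585, so h₀ = 2.1634 rad = 123.95°.
Daylight = 2h₀/(2π) × 24.66 h = (2.1634/π) × 24.66 = 16.98 h.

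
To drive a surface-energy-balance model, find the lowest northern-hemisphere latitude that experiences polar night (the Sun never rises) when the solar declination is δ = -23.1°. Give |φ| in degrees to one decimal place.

Polar night requires cos H₀ = −tan φ tan δ ≥ 1, i.e. tan φ tan δ ≤ −1.
The boundary is |tan φ| · |tan δ| = 1, so |φ| = 90° − |δ| = 90° − 23.1° = 66.9° in the northern hemisphere.

|φ| = 66.9°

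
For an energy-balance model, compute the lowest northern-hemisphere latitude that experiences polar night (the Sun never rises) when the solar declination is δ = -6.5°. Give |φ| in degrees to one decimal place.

|φ| = 83.5°

Polar night requires cos H₀ = −tan φ tan δ ≥ 1, i.e. tan φ tan δ ≤ −1.
The boundary is |tan φ| · |tan δ| = 1, so |φ| = 90° − |δ| = 90° − 6.5° = 83.5° in the northern hemisphere.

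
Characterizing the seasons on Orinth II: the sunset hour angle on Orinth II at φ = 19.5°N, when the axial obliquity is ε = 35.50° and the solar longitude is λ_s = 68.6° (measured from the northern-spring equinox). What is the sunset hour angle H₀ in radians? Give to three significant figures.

Solar declination: sin δ = sin ε · sin λ_s = sin 35.50° × sin 68.6° = 0.54067, so δ = +32.729°.
cos H₀ = −tan φ · tan δ = −tan(+19.5°) × tan(+32.729°) = -0.2276, so H₀ = 1.8004 rad = 103.16°.

H₀ = 1.80 rad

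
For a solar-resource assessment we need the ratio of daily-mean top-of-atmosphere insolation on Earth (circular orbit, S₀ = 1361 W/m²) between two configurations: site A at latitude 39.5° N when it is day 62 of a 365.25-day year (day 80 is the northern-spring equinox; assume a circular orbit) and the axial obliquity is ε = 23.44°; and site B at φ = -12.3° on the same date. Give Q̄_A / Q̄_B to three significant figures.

Q̄_A / Q̄_B ≈ 0.642

— Configuration A (φ=+39.5°):
Solar longitude: λ_s = 360° × (62 − 80)/365.25 = -17.741°, i.e. -17.741° + 360° = 342.259°.
sin δ = sin 23.44° × sin 342.259° = -0.12121, so δ = -6.962°.
cos H₀ = −tan(+39.5°) tan(-6.962°) = 0.1007, H₀ = 1.4700 rad.
Bracket: H₀ sin φ sin δ + cos φ cos δ sin H₀ = 1.4700×0.63608×-0.12121 + 0.77162×0.99263×0.99492 = -0.113336 + 0.762042 = 0.648706.
Q̄ = (S₀/π) × [bracket] = (1361/π) × 0.648706 = 281.03 W/m².
— Configuration B (φ=-12.3°):
cos H₀ = −tan(-12.3°) tan(-6.962°) = -0.0266, H₀ = 1.5974 rad.
Bracket: H₀ sin φ sin δ + cos φ cos δ sin H₀ = 1.5974×-0.21303×-0.12121 + 0.97705×0.99263×0.99965 = 0.041247 + 0.969510 = 1.010757.
Q̄ = (S₀/π) × [bracket] = (1361/π) × 1.010757 = 437.88 W/m².
Ratio Q̄_A / Q̄_B = 281.03 / 437.88 = 0.6418.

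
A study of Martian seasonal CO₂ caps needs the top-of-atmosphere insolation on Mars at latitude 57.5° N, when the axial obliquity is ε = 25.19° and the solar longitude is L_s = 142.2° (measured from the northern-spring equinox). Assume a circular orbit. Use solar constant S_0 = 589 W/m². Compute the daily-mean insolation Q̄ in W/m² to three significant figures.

Q̄ ≈ 171 W/m²

Solar declination: sin δ = sin ε · sin L_s = sin 25.19° × sin 142.2° = 0.26087, so δ = +15.121°.
cos h₀ = −tan(+57.5°) tan(+15.121°) = -0.4242, h₀ = 2.0088 rad.
Bracket: h₀ sin ϕ sin δ + cos ϕ cos δ sin h₀ = 2.0088×0.84339×0.26087 + 0.53730×0.96537×0.90558 = 0.441966 + 0.469718 = 0.911684.
Q̄ = (S_0/π) × [bracket] = (589/π) × 0.911684 = 170.9 W/m².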